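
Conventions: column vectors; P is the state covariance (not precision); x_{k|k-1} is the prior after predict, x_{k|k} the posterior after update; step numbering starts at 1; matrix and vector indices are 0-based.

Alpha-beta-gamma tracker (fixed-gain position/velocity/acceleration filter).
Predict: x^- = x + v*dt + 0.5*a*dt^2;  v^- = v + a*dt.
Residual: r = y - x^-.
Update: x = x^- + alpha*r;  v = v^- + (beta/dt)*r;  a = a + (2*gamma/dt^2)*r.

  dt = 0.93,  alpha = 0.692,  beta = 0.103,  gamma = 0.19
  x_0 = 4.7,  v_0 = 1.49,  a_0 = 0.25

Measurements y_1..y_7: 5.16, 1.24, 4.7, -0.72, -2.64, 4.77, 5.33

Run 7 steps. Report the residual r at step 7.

resid = 9.0752

step 1: x_pred=6.1938  r=-1.0338  x^+=5.4784  v^+=1.6080  a^+=-0.2042
step 2: x_pred=6.8855  r=-5.6455  x^+=2.9788  v^+=0.7928  a^+=-2.6846
step 3: x_pred=2.5552  r=2.1448  x^+=4.0394  v^+=-1.4663  a^+=-1.7423
step 4: x_pred=1.9223  r=-2.6423  x^+=0.0938  v^+=-3.3793  a^+=-2.9032
step 5: x_pred=-4.3044  r=1.6644  x^+=-3.1526  v^+=-5.8949  a^+=-2.1719
step 6: x_pred=-9.5742  r=14.3442  x^+=0.3520  v^+=-6.3261  a^+=4.1303
step 7: x_pred=-3.7452  r=9.0752  x^+=2.5348  v^+=-1.4799  a^+=8.1175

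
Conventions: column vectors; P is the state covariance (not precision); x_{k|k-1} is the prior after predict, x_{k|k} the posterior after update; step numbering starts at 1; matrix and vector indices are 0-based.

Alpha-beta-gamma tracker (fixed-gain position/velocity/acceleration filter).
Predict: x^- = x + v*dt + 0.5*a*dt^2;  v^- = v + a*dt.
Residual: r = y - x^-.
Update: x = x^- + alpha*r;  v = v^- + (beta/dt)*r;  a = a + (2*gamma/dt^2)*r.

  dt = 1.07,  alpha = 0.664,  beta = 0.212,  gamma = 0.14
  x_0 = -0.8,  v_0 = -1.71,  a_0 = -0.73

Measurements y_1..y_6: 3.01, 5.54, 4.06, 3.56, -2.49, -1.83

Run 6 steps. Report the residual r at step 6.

step 1: x_pred=-3.0476  r=6.0576  x^+=0.9747  v^+=-1.2909  a^+=0.7515
step 2: x_pred=0.0236  r=5.5164  x^+=3.6865  v^+=0.6061  a^+=2.1006
step 3: x_pred=5.5375  r=-1.4775  x^+=4.5564  v^+=2.5610  a^+=1.7392
step 4: x_pred=8.2924  r=-4.7324  x^+=5.1501  v^+=3.4844  a^+=0.5819
step 5: x_pred=9.2114  r=-11.7014  x^+=1.4417  v^+=1.7886  a^+=-2.2799
step 6: x_pred=2.0503  r=-3.8803  x^+=-0.5262  v^+=-1.4197  a^+=-3.2288

resid = -3.8803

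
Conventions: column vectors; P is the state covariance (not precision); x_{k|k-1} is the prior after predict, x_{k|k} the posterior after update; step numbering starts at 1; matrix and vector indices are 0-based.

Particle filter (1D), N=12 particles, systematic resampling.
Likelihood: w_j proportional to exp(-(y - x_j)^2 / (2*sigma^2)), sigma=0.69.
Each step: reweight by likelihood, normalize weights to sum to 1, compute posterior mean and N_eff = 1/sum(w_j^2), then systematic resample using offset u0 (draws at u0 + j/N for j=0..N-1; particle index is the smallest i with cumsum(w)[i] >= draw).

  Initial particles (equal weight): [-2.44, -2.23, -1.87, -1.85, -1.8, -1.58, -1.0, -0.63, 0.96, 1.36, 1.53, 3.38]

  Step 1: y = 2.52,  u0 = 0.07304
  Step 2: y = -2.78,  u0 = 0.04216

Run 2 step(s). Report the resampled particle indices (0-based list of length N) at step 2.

resampled_idx = [0, 0, 0, 1, 1, 1, 2, 2, 2, 3, 4, 6]

step 1: w=[0.0000, 0.0000, 0.0000, 0.0000, 0.0000, 0.0000, 0.0000, 0.0000, 0.0682, 0.2138, 0.3139, 0.4041]  mean=2.2022  Neff=3.2035  idx=[9, 9, 9, 10, 10, 10, 10, 11, 11, 11, 11, 11]
step 2: w=[0.2574, 0.2574, 0.2574, 0.0569, 0.0569, 0.0569, 0.0569, 0.0000, 0.0000, 0.0000, 0.0000, 0.0000]  mean=1.3987  Neff=4.7226  idx=[0, 0, 0, 1, 1, 1, 2, 2, 2, 3, 4, 6]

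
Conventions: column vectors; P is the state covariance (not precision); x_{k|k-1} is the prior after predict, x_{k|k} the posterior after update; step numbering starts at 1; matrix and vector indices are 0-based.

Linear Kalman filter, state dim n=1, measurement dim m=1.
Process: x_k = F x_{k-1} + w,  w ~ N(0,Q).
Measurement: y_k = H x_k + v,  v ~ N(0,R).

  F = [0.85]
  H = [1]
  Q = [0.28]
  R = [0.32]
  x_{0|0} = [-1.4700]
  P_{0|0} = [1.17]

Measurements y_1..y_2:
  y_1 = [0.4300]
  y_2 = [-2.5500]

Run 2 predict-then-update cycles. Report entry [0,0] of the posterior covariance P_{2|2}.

step 1: x^-=[-1.2495]  P^-=[1.1253]  S=[1.4453]  K=[0.7786]  nu=[1.6795]  x^+=[0.0582]  P^+=[0.2492]
step 2: x^-=[0.0494]  P^-=[0.4600]  S=[0.7800]  K=[0.5897]  nu=[-2.5994]  x^+=[-1.4836]  P^+=[0.1887]

P_post[0,0] = 0.1887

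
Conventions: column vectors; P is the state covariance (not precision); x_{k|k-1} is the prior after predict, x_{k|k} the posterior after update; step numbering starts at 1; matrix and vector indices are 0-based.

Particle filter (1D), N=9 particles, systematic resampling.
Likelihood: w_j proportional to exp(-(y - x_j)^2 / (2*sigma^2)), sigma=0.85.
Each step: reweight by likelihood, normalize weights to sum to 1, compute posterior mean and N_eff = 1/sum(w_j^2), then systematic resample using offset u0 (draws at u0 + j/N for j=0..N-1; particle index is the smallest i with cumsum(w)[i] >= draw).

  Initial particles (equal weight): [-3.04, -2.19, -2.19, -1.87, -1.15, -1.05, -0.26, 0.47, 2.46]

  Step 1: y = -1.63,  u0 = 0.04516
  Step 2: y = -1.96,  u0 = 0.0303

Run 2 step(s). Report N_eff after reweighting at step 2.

step 1: w=[0.0528, 0.1681, 0.1681, 0.2007, 0.1781, 0.1655, 0.0570, 0.0099, 0.0000]  mean=-1.6606  Neff=6.1731  idx=[0, 1, 2, 2, 3, 4, 4, 5, 6]
step 2: w=[0.0708, 0.1530, 0.1530, 0.1530, 0.1578, 0.1008, 0.1008, 0.0895, 0.0215]  mean=-1.8466  Neff=7.7584  idx=[0, 1, 2, 2, 3, 4, 5, 6, 7]

N_eff = 7.7584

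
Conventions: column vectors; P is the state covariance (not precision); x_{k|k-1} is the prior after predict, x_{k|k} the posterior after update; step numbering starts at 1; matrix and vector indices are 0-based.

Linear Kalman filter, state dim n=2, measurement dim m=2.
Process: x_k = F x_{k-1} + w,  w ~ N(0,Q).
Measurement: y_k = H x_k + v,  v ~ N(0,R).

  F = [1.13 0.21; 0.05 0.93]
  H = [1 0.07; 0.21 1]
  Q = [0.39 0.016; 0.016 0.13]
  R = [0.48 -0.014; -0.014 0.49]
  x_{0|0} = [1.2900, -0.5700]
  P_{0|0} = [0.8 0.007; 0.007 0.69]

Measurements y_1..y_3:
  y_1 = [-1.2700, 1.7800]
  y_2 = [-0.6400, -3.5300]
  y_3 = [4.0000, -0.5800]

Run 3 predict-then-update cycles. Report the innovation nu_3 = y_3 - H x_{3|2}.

step 1: x^-=[1.3380, -0.4656]  P^-=[1.4453 0.2034; 0.2034 0.7294]  S=[1.9573 0.5469; 0.5469 1.3686]  K=[0.7229 0.0815; -0.0311 0.5766]  nu=[-2.5754, 1.9646]  x^+=[-0.3637, 0.7474]  P^+=[0.3489 -0.0435; -0.0435 0.2921]
step 2: x^-=[-0.2540, 0.6769]  P^-=[0.8278 0.0466; 0.0466 0.3795]  S=[1.3161 0.2337; 0.2337 0.9256]  K=[0.6168 0.0825; -0.0200 0.4256]  nu=[-0.4334, -4.1536]  x^+=[-0.8638, -1.0822]  P^+=[0.2970 -0.0306; -0.0306 0.2153]
step 3: x^-=[-1.2033, -1.0497]  P^-=[0.7642 0.0423; 0.0423 0.3141]  S=[1.2517 0.2114; 0.2114 0.8556]  K=[0.5978 0.0893; -0.0129 0.3807]  nu=[5.2768, 0.7224]  x^+=[2.0159, -0.8429]  P^+=[0.2875 -0.0250; -0.0250 0.1920]

innov = [5.2768, 0.7224]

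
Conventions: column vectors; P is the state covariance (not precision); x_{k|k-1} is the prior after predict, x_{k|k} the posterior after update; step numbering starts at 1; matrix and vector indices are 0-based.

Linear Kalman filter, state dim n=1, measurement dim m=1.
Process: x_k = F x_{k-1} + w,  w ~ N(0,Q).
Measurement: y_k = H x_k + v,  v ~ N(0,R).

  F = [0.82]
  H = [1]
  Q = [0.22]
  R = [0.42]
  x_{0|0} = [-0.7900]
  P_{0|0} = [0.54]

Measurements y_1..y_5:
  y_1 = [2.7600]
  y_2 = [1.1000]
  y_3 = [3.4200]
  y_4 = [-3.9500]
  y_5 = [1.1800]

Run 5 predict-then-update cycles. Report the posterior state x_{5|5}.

step 1: x^-=[-0.6478]  P^-=[0.5831]  S=[1.0031]  K=[0.5813]  nu=[3.4078]  x^+=[1.3331]  P^+=[0.2441]
step 2: x^-=[1.0932]  P^-=[0.3842]  S=[0.8042]  K=[0.4777]  nu=[0.0068]  x^+=[1.0964]  P^+=[0.2006]
step 3: x^-=[0.8991]  P^-=[0.3549]  S=[0.7749]  K=[0.4580]  nu=[2.5209]  x^+=[2.0537]  P^+=[0.1924]
step 4: x^-=[1.6840]  P^-=[0.3493]  S=[0.7693]  K=[0.4541]  nu=[-5.6340]  x^+=[-0.8743]  P^+=[0.1907]
step 5: x^-=[-0.7169]  P^-=[0.3482]  S=[0.7682]  K=[0.4533]  nu=[1.8969]  x^+=[0.1429]  P^+=[0.1904]

x_post = [0.1429]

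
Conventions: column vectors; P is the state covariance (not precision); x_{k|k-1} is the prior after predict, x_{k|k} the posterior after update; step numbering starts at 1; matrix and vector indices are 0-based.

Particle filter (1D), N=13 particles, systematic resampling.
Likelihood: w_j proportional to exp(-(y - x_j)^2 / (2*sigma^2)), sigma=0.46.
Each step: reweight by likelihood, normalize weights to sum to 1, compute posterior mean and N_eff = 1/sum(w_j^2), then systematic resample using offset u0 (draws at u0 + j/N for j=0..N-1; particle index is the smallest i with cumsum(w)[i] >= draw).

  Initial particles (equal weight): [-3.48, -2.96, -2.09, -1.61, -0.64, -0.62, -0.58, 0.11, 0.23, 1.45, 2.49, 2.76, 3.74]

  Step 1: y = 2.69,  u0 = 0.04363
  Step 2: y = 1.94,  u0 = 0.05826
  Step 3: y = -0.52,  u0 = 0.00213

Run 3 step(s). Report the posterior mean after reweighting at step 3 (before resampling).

post_mean = 2.4922

step 1: w=[0.0000, 0.0000, 0.0000, 0.0000, 0.0000, 0.0000, 0.0000, 0.0000, 0.0000, 0.0132, 0.4552, 0.4946, 0.0370]  mean=2.6560  Neff=2.2057  idx=[10, 10, 10, 10, 10, 10, 11, 11, 11, 11, 11, 11, 12]
step 2: w=[0.1176, 0.1176, 0.1176, 0.1176, 0.1176, 0.1176, 0.0491, 0.0491, 0.0491, 0.0491, 0.0491, 0.0491, 0.0001]  mean=2.5696  Neff=10.2669  idx=[0, 1, 1, 2, 3, 3, 4, 5, 5, 6, 8, 10, 11]
step 3: w=[0.1102, 0.1102, 0.1102, 0.1102, 0.1102, 0.1102, 0.1102, 0.1102, 0.1102, 0.0020, 0.0020, 0.0020, 0.0020]  mean=2.4922  Neff=9.1439  idx=[0, 0, 1, 2, 2, 3, 4, 4, 5, 6, 6, 7, 8]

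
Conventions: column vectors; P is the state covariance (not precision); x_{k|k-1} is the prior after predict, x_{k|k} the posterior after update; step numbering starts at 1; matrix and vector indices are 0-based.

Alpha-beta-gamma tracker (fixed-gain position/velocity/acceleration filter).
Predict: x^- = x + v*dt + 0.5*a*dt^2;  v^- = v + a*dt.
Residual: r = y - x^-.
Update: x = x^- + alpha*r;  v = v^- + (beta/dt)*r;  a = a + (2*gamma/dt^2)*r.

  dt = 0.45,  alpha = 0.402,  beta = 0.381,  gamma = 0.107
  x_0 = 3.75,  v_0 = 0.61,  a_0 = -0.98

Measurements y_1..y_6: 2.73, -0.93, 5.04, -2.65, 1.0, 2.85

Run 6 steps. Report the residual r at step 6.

step 1: x_pred=3.9253  r=-1.1953  x^+=3.4448  v^+=-0.8430  a^+=-2.2432
step 2: x_pred=2.8383  r=-3.7683  x^+=1.3234  v^+=-5.0429  a^+=-6.2255
step 3: x_pred=-1.5762  r=6.6162  x^+=1.0835  v^+=-2.2427  a^+=0.7665
step 4: x_pred=0.1519  r=-2.8019  x^+=-0.9745  v^+=-4.2700  a^+=-2.1946
step 5: x_pred=-3.1182  r=4.1182  x^+=-1.4627  v^+=-1.7709  a^+=2.1575
step 6: x_pred=-2.0411  r=4.8911  x^+=-0.0749  v^+=3.3411  a^+=7.3264

resid = 4.8911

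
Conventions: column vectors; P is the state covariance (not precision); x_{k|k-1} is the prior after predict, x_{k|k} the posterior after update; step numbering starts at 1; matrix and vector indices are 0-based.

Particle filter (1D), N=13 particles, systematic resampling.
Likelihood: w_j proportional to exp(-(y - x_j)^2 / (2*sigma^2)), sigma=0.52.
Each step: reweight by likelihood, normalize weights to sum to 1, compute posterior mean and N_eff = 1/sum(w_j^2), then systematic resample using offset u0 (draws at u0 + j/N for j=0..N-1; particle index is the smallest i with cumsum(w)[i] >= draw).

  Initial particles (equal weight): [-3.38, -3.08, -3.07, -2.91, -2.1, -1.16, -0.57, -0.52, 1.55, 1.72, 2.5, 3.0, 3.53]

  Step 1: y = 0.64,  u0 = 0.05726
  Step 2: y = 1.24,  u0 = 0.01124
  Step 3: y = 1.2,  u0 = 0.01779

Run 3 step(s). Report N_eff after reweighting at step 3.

step 1: w=[0.0000, 0.0000, 0.0000, 0.0000, 0.0000, 0.0051, 0.1373, 0.1709, 0.4450, 0.2381, 0.0034, 0.0001, 0.0000]  mean=0.9350  Neff=3.3019  idx=[6, 6, 7, 7, 8, 8, 8, 8, 8, 8, 9, 9, 9]
step 2: w=[0.0003, 0.0003, 0.0005, 0.0005, 0.1197, 0.1197, 0.1197, 0.1197, 0.1197, 0.1197, 0.0934, 0.0934, 0.0934]  mean=1.5943  Neff=8.9172  idx=[4, 4, 5, 6, 6, 7, 7, 8, 9, 9, 10, 11, 12]
step 3: w=[0.0814, 0.0814, 0.0814, 0.0814, 0.0814, 0.0814, 0.0814, 0.0814, 0.0814, 0.0814, 0.0619, 0.0619, 0.0619]  mean=1.5816  Neff=12.8536  idx=[0, 1, 2, 3, 3, 4, 5, 6, 7, 8, 9, 10, 12]

N_eff = 12.8536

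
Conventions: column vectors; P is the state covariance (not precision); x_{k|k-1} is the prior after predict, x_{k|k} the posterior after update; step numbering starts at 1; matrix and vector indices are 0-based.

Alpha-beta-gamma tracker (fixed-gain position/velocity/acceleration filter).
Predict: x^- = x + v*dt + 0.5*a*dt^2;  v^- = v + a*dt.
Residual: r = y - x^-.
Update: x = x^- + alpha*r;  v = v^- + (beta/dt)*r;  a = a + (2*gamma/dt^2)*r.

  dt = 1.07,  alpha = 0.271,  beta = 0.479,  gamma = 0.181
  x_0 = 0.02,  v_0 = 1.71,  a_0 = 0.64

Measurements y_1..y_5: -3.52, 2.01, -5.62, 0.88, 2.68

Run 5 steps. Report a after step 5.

a_post = 3.2201

step 1: x_pred=2.2161  r=-5.7361  x^+=0.6616  v^+=-0.1730  a^+=-1.1737
step 2: x_pred=-0.1954  r=2.2054  x^+=0.4023  v^+=-0.4416  a^+=-0.4763
step 3: x_pred=-0.3429  r=-5.2771  x^+=-1.7730  v^+=-3.3136  a^+=-2.1449
step 4: x_pred=-6.5464  r=7.4264  x^+=-4.5338  v^+=-2.2841  a^+=0.2032
step 5: x_pred=-6.8615  r=9.5415  x^+=-4.2758  v^+=2.2047  a^+=3.2201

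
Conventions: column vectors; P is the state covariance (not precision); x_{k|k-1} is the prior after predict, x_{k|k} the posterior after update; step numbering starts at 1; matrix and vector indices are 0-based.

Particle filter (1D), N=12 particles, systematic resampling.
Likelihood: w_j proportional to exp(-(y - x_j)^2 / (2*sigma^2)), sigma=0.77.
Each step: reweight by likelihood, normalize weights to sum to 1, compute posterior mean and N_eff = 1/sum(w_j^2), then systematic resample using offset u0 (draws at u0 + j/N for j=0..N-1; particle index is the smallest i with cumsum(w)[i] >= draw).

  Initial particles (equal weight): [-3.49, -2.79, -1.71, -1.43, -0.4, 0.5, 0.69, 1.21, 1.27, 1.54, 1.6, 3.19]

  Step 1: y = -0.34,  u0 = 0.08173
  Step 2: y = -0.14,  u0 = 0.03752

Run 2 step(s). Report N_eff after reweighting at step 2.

N_eff = 9.3800

step 1: w=[0.0001, 0.0022, 0.0715, 0.1278, 0.3470, 0.1920, 0.1423, 0.0459, 0.0391, 0.0177, 0.0146, 0.0000]  mean=-0.1003  Neff=4.9240  idx=[3, 3, 4, 4, 4, 4, 5, 5, 6, 6, 7, 10]
step 2: w=[0.0346, 0.0346, 0.1331, 0.1331, 0.1331, 0.1331, 0.0997, 0.0997, 0.0788, 0.0788, 0.0303, 0.0110]  mean=-0.0493  Neff=9.3800  idx=[1, 2, 3, 3, 4, 4, 5, 6, 7, 7, 8, 9]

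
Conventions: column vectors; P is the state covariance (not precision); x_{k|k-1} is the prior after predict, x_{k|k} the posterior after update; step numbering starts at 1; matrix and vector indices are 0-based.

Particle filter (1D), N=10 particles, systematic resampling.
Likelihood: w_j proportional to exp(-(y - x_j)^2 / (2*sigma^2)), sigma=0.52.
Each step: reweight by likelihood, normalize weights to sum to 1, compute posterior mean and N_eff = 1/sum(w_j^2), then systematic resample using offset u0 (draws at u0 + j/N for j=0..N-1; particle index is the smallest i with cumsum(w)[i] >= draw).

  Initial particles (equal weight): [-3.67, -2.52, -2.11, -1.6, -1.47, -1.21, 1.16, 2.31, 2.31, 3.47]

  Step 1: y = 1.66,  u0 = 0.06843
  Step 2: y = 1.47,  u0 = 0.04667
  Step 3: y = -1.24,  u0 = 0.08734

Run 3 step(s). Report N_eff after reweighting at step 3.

step 1: w=[0.0000, 0.0000, 0.0000, 0.0000, 0.0000, 0.0000, 0.4069, 0.2958, 0.2958, 0.0015]  mean=1.8438  Neff=2.9363  idx=[6, 6, 6, 6, 7, 7, 7, 8, 8, 8]
step 2: w=[0.1682, 0.1682, 0.1682, 0.1682, 0.0545, 0.0545, 0.0545, 0.0545, 0.0545, 0.0545]  mean=1.5361  Neff=7.6311  idx=[0, 0, 1, 2, 2, 3, 3, 5, 7, 9]
step 3: w=[0.1429, 0.1429, 0.1429, 0.1429, 0.1429, 0.1429, 0.1429, 0.0000, 0.0000, 0.0000]  mean=1.1600  Neff=7.0000  idx=[0, 1, 2, 2, 3, 4, 4, 5, 6, 6]

N_eff = 7.0000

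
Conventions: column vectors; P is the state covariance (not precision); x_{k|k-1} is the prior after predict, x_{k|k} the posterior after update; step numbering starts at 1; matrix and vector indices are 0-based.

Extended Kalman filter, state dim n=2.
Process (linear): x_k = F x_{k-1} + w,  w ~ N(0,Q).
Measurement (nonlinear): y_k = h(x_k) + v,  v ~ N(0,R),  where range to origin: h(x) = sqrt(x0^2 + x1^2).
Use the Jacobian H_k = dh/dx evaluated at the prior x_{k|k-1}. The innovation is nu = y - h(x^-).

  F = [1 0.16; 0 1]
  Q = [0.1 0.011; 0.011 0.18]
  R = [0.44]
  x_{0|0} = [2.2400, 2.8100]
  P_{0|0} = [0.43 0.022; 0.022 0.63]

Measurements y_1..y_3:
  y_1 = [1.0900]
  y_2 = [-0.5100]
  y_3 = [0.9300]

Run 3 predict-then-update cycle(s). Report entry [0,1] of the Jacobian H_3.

H_jac[0,1] = 0.3325

step 1: x^-=[2.6896, 2.8100]  P^-=[0.5532 0.1338; 0.1338 0.8100]  H_jac=[0.6915 0.7224]  S=[1.2609]  K=[0.3800; 0.5375]  nu=[-2.7997]  x^+=[1.6257, 1.3052]  P^+=[0.3711 -0.1237; -0.1237 0.4458]
step 2: x^-=[1.8345, 1.3052]  P^-=[0.4429 -0.0414; -0.0414 0.6258]  H_jac=[0.8148 0.5797]  S=[0.9053]  K=[0.3721; 0.3635]  nu=[-2.7615]  x^+=[0.8069, 0.3015]  P^+=[0.3175 -0.1639; -0.1639 0.5062]
step 3: x^-=[0.8551, 0.3015]  P^-=[0.3781 -0.0719; -0.0719 0.6862]  H_jac=[0.9431 0.3325]  S=[0.8071]  K=[0.4122; 0.1987]  nu=[0.0233]  x^+=[0.8647, 0.3061]  P^+=[0.2409 -0.1380; -0.1380 0.6543]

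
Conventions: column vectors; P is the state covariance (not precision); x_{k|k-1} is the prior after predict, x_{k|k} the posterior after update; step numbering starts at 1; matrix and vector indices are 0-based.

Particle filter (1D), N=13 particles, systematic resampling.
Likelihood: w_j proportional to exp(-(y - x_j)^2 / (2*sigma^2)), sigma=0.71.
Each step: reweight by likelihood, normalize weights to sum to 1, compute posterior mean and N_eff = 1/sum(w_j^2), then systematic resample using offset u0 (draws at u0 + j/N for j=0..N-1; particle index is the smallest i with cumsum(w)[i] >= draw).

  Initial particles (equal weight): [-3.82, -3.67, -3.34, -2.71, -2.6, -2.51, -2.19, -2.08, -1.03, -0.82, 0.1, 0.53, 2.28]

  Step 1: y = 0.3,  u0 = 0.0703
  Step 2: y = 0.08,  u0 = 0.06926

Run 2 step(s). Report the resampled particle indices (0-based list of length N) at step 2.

resampled_idx = [1, 2, 3, 4, 4, 5, 6, 7, 8, 9, 10, 10, 11]

step 1: w=[0.0000, 0.0000, 0.0000, 0.0001, 0.0001, 0.0002, 0.0009, 0.0015, 0.0721, 0.1202, 0.4008, 0.3957, 0.0085]  mean=0.0905  Neff=2.9683  idx=[8, 9, 10, 10, 10, 10, 10, 11, 11, 11, 11, 11, 12]
step 2: w=[0.0299, 0.0455, 0.1016, 0.1016, 0.1016, 0.1016, 0.1016, 0.0831, 0.0831, 0.0831, 0.0831, 0.0831, 0.0008]  mean=0.2049  Neff=11.2179  idx=[1, 2, 3, 4, 4, 5, 6, 7, 8, 9, 10, 10, 11]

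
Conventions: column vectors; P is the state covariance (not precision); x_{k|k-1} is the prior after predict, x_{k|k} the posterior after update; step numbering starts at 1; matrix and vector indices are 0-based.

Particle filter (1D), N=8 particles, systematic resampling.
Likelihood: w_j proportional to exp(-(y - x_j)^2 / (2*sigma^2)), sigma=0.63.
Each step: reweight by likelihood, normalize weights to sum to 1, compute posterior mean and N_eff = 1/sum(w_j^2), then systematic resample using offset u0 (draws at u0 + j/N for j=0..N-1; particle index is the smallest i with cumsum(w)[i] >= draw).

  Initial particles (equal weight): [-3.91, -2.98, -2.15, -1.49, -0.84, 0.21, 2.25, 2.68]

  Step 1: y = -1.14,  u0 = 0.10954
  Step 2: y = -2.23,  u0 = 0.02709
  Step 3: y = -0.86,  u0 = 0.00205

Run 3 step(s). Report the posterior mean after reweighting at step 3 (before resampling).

step 1: w=[0.0000, 0.0066, 0.1292, 0.4002, 0.4170, 0.0470, 0.0000, 0.0000]  mean=-1.2342  Neff=2.8329  idx=[2, 3, 3, 3, 4, 4, 4, 5]
step 2: w=[0.3593, 0.1817, 0.1817, 0.1817, 0.0318, 0.0318, 0.0318, 0.0002]  mean=-1.6649  Neff=4.3249  idx=[0, 0, 0, 1, 1, 2, 3, 3]
step 3: w=[0.0361, 0.0361, 0.0361, 0.1783, 0.1783, 0.1783, 0.1783, 0.1783]  mean=-1.5615  Neff=6.1385  idx=[0, 3, 3, 4, 5, 5, 6, 7]

post_mean = -1.5615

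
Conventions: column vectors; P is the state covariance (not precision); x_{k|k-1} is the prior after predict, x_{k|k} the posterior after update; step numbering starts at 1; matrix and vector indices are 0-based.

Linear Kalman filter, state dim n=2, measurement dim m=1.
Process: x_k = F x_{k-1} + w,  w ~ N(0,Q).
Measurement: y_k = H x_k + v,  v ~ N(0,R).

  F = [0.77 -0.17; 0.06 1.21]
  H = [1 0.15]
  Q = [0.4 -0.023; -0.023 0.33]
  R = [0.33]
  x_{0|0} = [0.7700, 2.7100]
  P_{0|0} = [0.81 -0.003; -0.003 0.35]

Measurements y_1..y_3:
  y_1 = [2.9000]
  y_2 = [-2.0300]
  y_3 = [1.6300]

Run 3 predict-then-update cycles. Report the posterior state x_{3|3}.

x_post = [-0.0986, 4.7965]

step 1: x^-=[0.1322, 3.3253]  P^-=[0.8911 -0.0603; -0.0603 0.8449]  S=[1.2221]  K=[0.7218; 0.0543]  nu=[2.2690]  x^+=[1.7700, 3.4486]  P^+=[0.2544 -0.1083; -0.1083 0.8413]
step 2: x^-=[0.7766, 4.2790]  P^-=[0.6035 -0.2841; -0.2841 1.5470]  S=[0.8831]  K=[0.6352; -0.0589]  nu=[-3.4485]  x^+=[-1.4137, 4.4821]  P^+=[0.2473 -0.2510; -0.2510 1.5439]
step 3: x^-=[-1.8505, 5.3386]  P^-=[0.6569 -0.5605; -0.5605 2.5548]  S=[0.8763]  K=[0.6537; -0.2023]  nu=[2.6797]  x^+=[-0.0986, 4.7965]  P^+=[0.2824 -0.4446; -0.4446 2.5190]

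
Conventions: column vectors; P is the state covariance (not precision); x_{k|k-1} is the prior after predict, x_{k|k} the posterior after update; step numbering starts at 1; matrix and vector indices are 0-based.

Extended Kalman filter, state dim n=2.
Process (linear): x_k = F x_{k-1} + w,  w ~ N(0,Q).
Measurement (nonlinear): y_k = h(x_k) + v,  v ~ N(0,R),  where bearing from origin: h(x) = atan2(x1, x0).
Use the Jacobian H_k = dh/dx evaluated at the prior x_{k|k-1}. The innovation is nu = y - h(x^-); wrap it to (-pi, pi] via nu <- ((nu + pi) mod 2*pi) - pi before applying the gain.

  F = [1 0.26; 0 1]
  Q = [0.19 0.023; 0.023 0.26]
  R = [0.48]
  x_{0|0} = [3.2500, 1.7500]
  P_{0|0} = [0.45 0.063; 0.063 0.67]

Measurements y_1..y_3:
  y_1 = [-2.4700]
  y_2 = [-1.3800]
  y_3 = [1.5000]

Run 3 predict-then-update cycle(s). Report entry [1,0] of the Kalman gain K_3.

step 1: x^-=[3.7050, 1.7500]  P^-=[0.7181 0.2602; 0.2602 0.9300]  H_jac=[-0.1042 0.2207]  S=[0.5211]  K=[-0.0334; 0.3418]  nu=[-2.9113]  x^+=[3.8023, 0.7550]  P^+=[0.7175 0.2662; 0.2662 0.8691]
step 2: x^-=[3.9986, 0.7550]  P^-=[1.1046 0.5151; 0.5151 1.1291]  H_jac=[-0.0456 0.2415]  S=[0.5368]  K=[0.1379; 0.4642]  nu=[-1.5666]  x^+=[3.7826, 0.0278]  P^+=[1.0944 0.4808; 0.4808 1.0135]
step 3: x^-=[3.7898, 0.0278]  P^-=[1.6029 0.7673; 0.7673 1.2735]  H_jac=[-0.0019 0.2638]  S=[0.5679]  K=[0.3510; 0.5891]  nu=[1.4927]  x^+=[4.3138, 0.9071]  P^+=[1.5329 0.6498; 0.6498 1.0764]

K[1,0] = 0.5891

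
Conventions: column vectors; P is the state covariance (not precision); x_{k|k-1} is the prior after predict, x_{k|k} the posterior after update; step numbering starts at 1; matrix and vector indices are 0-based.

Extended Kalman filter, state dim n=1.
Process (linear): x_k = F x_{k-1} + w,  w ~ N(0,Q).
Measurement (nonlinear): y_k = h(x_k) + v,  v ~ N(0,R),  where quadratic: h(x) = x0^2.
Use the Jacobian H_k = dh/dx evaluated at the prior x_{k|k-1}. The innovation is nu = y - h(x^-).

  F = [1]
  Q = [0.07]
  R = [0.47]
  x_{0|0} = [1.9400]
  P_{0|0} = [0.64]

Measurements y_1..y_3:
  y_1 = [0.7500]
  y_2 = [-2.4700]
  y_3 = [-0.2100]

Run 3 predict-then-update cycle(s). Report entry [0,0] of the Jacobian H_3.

step 1: x^-=[1.9400]  P^-=[0.7100]  H_jac=[3.8800]  S=[11.1586]  K=[0.2469]  nu=[-3.0136]  x^+=[1.1960]  P^+=[0.0299]
step 2: x^-=[1.1960]  P^-=[0.0999]  H_jac=[2.3920]  S=[1.0416]  K=[0.2294]  nu=[-3.9004]  x^+=[0.3012]  P^+=[0.0451]
step 3: x^-=[0.3012]  P^-=[0.1151]  H_jac=[0.6023]  S=[0.5117]  K=[0.1354]  nu=[-0.3007]  x^+=[0.2604]  P^+=[0.1057]

H_jac[0,0] = 0.6023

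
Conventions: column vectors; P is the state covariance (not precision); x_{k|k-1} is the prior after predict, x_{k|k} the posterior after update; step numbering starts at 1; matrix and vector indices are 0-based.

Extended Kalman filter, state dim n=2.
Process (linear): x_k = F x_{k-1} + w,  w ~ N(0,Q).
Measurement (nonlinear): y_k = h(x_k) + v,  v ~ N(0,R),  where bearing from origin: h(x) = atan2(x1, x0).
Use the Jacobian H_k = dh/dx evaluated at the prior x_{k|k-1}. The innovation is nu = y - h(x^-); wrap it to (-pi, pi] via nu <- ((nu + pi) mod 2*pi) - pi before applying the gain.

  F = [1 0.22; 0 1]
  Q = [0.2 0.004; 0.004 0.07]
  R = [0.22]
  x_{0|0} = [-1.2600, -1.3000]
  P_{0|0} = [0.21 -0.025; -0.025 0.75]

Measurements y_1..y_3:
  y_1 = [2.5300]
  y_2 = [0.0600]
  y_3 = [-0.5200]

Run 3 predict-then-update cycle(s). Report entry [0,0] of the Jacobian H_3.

step 1: x^-=[-1.5460, -1.3000]  P^-=[0.4353 0.1440; 0.1440 0.8200]  H_jac=[0.3186 -0.3789]  S=[0.3472]  K=[0.2423; -0.7629]  nu=[-1.3108]  x^+=[-1.8637, -0.3001]  P^+=[0.4149 0.2082; 0.2082 0.6180]
step 2: x^-=[-1.9297, -0.3001]  P^-=[0.7364 0.3481; 0.3481 0.6880]  H_jac=[0.0787 -0.5060]  S=[0.3730]  K=[-0.3169; -0.8599]  nu=[3.0473]  x^+=[-2.8955, -2.9204]  P^+=[0.6990 0.2465; 0.2465 0.4122]
step 3: x^-=[-3.5380, -2.9204]  P^-=[1.0274 0.3412; 0.3412 0.4822]  H_jac=[0.1388 -0.1681]  S=[0.2375]  K=[0.3588; -0.1420]  nu=[1.9315]  x^+=[-2.8450, -3.1946]  P^+=[0.9968 0.3533; 0.3533 0.4774]

H_jac[0,0] = 0.1388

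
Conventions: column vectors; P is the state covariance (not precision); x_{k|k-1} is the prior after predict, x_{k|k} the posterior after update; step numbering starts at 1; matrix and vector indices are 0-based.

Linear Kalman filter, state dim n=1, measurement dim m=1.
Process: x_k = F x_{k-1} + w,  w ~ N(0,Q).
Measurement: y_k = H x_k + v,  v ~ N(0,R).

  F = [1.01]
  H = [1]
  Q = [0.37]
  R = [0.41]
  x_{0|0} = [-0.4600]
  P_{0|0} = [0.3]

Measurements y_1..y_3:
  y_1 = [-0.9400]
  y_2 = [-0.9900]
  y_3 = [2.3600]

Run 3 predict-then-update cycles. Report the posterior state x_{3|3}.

step 1: x^-=[-0.4646]  P^-=[0.6760]  S=[1.0860]  K=[0.6225]  nu=[-0.4754]  x^+=[-0.7605]  P^+=[0.2552]
step 2: x^-=[-0.7681]  P^-=[0.6303]  S=[1.0403]  K=[0.6059]  nu=[-0.2219]  x^+=[-0.9026]  P^+=[0.2484]
step 3: x^-=[-0.9116]  P^-=[0.6234]  S=[1.0334]  K=[0.6033]  nu=[3.2716]  x^+=[1.0620]  P^+=[0.2473]

x_post = [1.0620]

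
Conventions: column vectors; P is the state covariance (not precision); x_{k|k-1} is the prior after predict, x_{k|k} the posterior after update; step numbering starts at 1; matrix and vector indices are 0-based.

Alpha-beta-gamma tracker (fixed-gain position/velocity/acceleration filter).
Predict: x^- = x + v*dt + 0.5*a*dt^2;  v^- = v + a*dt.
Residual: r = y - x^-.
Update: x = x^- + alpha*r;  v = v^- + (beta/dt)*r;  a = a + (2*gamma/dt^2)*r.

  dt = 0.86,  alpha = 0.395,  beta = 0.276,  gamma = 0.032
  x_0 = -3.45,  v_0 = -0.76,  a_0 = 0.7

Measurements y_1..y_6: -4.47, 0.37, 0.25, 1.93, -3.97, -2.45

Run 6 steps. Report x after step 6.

x_post = 0.9342

step 1: x_pred=-3.8447  r=-0.6253  x^+=-4.0917  v^+=-0.3587  a^+=0.6459
step 2: x_pred=-4.1613  r=4.5313  x^+=-2.3714  v^+=1.6510  a^+=1.0380
step 3: x_pred=-0.5677  r=0.8177  x^+=-0.2447  v^+=2.8061  a^+=1.1088
step 4: x_pred=2.5786  r=-0.6486  x^+=2.3224  v^+=3.5515  a^+=1.0526
step 5: x_pred=5.7660  r=-9.7360  x^+=1.9203  v^+=1.3322  a^+=0.2102
step 6: x_pred=3.1437  r=-5.5937  x^+=0.9342  v^+=-0.2822  a^+=-0.2739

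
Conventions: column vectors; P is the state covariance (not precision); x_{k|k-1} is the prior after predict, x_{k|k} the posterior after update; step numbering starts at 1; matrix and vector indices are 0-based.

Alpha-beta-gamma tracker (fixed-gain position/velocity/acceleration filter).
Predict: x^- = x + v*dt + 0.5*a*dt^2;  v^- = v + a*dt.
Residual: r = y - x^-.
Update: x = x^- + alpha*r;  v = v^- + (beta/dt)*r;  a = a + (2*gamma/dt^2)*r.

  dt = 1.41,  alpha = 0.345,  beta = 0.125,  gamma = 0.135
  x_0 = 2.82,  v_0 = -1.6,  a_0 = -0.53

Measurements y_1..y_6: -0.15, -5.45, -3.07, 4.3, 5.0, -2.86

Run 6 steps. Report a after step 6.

step 1: x_pred=0.0372  r=-0.1872  x^+=-0.0274  v^+=-2.3639  a^+=-0.5554
step 2: x_pred=-3.9126  r=-1.5374  x^+=-4.4430  v^+=-3.2833  a^+=-0.7642
step 3: x_pred=-9.8322  r=6.7622  x^+=-7.4992  v^+=-3.7614  a^+=0.1541
step 4: x_pred=-12.6495  r=16.9495  x^+=-6.8019  v^+=-2.0414  a^+=2.4560
step 5: x_pred=-7.2389  r=12.2389  x^+=-3.0165  v^+=2.5066  a^+=4.1182
step 6: x_pred=4.6115  r=-7.4715  x^+=2.0338  v^+=7.6509  a^+=3.1035

a_post = 3.1035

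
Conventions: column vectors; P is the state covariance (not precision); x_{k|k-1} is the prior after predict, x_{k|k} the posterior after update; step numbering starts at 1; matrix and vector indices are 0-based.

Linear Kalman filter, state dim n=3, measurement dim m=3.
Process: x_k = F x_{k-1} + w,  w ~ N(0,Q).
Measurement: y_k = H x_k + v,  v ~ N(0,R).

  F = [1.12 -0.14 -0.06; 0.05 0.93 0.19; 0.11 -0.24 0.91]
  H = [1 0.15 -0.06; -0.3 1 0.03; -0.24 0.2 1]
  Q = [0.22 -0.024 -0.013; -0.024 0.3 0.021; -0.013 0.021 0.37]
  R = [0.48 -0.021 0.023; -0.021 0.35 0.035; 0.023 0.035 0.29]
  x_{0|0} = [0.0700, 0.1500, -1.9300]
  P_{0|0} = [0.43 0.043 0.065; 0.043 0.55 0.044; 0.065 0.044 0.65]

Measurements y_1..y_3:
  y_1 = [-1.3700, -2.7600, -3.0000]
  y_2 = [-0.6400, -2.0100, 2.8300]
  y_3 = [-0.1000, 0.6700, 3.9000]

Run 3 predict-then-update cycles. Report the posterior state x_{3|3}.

step 1: x^-=[0.1732, -0.2237, -1.7846]  P^-=[0.7510 -0.0244 0.0716; -0.0244 0.8210 0.0564; 0.0716 0.0564 0.9367]  S=[1.2359 -0.1479 -0.1124; -0.1479 1.2562 0.3235; -0.1124 0.3235 1.2933]  K=[0.5856 -0.1268 -0.0052; 0.1597 0.6743 0.0203; 0.0720 -0.1371 0.7602]  nu=[-1.6167, -2.4308, -1.1291]  x^+=[-0.4594, -2.1439, -2.4262]  P^+=[0.2839 0.0262 0.0704; 0.0262 0.2415 -0.0088; 0.0704 -0.0088 0.2360]
step 2: x^-=[-0.0688, -2.4778, -1.7438]  P^-=[0.5639 0.0004 0.0821; 0.0004 0.5187 0.0094; 0.0821 0.0094 0.5994]  S=[1.0478 -0.1097 -0.0481; -0.1097 0.9189 0.1815; -0.0481 0.1815 0.9069]  K=[0.5209 -0.1174 -0.0075; 0.1353 0.5776 0.0163; 0.0634 -0.1215 0.6689]  nu=[-0.3042, 0.4995, 5.0529]  x^+=[-0.3238, -2.1482, 1.5561]  P^+=[0.2528 0.0217 0.0620; 0.0217 0.2067 -0.0081; 0.0620 -0.0081 0.2077]
step 3: x^-=[-0.1553, -1.7183, 1.8960]  P^-=[0.5266 -0.0030 0.0713; -0.0030 0.4872 0.0118; 0.0713 0.0118 0.5717]  S=[1.0100 -0.1070 -0.0496; -0.1070 0.8863 0.1784; -0.0496 0.1784 0.8823]  K=[0.5039 -0.1161 -0.0113; 0.1292 0.5631 0.0181; 0.0583 -0.1169 0.6582]  nu=[0.4268, 2.2849, 2.3104]  x^+=[-0.2316, -0.3349, 3.1744]  P^+=[0.2446 0.0200 0.0589; 0.0200 0.2012 -0.0075; 0.0589 -0.0075 0.2038]

x_post = [-0.2316, -0.3349, 3.1744]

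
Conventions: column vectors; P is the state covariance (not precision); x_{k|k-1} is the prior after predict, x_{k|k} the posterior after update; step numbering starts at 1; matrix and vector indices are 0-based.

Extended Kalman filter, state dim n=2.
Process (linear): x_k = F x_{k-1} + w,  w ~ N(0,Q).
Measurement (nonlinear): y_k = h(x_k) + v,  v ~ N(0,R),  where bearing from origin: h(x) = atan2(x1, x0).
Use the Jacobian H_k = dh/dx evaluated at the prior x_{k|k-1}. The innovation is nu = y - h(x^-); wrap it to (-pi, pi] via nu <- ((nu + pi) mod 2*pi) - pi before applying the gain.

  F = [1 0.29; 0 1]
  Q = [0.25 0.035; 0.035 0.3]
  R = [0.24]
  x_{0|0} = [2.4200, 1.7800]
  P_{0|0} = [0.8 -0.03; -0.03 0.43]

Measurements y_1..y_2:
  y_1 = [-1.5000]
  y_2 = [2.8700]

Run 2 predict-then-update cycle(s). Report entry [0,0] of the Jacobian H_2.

step 1: x^-=[2.9362, 1.7800]  P^-=[1.0688 0.1297; 0.1297 0.7300]  H_jac=[-0.1510 0.2490]  S=[0.2999]  K=[-0.4304; 0.5409]  nu=[-2.0450]  x^+=[3.8163, 0.6738]  P^+=[1.0132 0.1995; 0.1995 0.6422]
step 2: x^-=[4.0117, 0.6738]  P^-=[1.4330 0.4208; 0.4208 0.9422]  H_jac=[-0.0407 0.2424]  S=[0.2894]  K=[0.1508; 0.7300]  nu=[2.7036]  x^+=[4.4195, 2.6474]  P^+=[1.4264 0.3889; 0.3889 0.7880]

H_jac[0,0] = -0.0407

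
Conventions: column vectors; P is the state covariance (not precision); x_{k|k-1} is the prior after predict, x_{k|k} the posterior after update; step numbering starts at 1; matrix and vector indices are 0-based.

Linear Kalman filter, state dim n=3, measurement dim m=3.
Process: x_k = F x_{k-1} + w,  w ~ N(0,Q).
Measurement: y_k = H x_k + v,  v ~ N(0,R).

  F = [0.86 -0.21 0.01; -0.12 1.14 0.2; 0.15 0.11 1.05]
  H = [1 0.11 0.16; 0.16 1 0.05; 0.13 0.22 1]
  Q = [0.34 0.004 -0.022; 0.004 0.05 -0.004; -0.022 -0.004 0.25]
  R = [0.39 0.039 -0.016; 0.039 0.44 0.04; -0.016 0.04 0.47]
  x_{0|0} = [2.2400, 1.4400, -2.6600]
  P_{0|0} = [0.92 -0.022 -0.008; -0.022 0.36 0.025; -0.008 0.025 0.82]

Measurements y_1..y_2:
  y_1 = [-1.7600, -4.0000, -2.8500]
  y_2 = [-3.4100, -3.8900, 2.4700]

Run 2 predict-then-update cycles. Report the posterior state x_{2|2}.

step 1: x^-=[1.5974, 0.8408, -2.2986]  P^-=[1.0441 -0.1997 0.0829; -0.1997 0.5817 0.2246; 0.0829 0.2246 1.1816]  S=[1.4619 0.1197 0.3933; 0.1197 1.0113 0.4566; 0.3933 0.4566 1.8064]  K=[0.7261 -0.0976 -0.0367; -0.1321 0.5370 0.0738; 0.0194 -0.0194 0.6882]  nu=[-3.0821, -4.9815, -0.9440]  x^+=[-0.1199, -1.4970, -2.9112]  P^+=[0.2959 -0.0605 -0.0579; -0.0605 0.2432 0.0127; -0.0579 0.0127 0.3271]
step 2: x^-=[0.1821, -2.2744, -3.2395]  P^-=[0.5904 -0.1552 -0.0450; -0.1552 0.4085 0.1013; -0.0450 0.1013 0.6029]  S=[0.9558 0.0386 0.0995; 0.0386 0.8248 0.2416; 0.0995 0.2416 1.1266]  K=[0.5998 -0.0943 -0.0349; -0.1237 0.4582 0.0644; 0.0086 -0.0113 0.5514]  nu=[-2.8236, -1.4827, 6.1862]  x^+=[-1.5874, -2.2059, 0.1640]  P^+=[0.2448 -0.0562 -0.0492; -0.0562 0.2077 0.0122; -0.0492 0.0122 0.2623]

x_post = [-1.5874, -2.2059, 0.1640]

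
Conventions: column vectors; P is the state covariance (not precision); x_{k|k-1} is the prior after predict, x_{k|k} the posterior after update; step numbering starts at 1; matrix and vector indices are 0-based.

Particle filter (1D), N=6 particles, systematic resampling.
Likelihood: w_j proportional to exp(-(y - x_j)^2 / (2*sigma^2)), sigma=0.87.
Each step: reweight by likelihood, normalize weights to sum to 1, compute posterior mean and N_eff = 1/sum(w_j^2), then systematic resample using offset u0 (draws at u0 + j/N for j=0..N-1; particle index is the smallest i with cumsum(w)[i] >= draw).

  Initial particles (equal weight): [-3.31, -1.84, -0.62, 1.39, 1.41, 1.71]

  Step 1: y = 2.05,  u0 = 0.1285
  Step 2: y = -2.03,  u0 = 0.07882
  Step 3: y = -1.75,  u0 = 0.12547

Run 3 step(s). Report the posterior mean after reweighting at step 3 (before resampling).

post_mean = 1.4128

step 1: w=[0.0000, 0.0000, 0.0037, 0.3063, 0.3116, 0.3784]  mean=1.5099  Neff=2.9930  idx=[3, 3, 4, 5, 5, 5]
step 2: w=[0.2798, 0.2798, 0.2556, 0.0616, 0.0616, 0.0616]  mean=1.4542  Neff=4.2864  idx=[0, 0, 1, 2, 2, 4]
step 3: w=[0.1965, 0.1965, 0.1965, 0.1808, 0.1808, 0.0487]  mean=1.4128  Neff=5.4448  idx=[0, 1, 2, 3, 4, 5]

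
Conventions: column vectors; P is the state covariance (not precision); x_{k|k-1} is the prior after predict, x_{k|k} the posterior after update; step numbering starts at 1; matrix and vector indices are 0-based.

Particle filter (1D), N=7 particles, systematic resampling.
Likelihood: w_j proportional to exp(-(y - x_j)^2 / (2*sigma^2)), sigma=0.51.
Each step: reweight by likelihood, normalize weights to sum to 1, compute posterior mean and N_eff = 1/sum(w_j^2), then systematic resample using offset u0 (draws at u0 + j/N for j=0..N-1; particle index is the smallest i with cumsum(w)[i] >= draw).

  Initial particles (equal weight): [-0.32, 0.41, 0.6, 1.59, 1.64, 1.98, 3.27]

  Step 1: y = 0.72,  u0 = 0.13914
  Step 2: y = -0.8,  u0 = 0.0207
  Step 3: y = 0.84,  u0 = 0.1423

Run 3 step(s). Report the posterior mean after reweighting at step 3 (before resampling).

step 1: w=[0.0520, 0.3455, 0.4042, 0.0970, 0.0817, 0.0196, 0.0000]  mean=0.6946  Neff=3.3119  idx=[1, 1, 2, 2, 2, 3, 5]
step 2: w=[0.3168, 0.3168, 0.1221, 0.1221, 0.1221, 0.0001, 0.0000]  mean=0.4797  Neff=4.0743  idx=[0, 0, 0, 1, 1, 2, 4]
step 3: w=[0.1324, 0.1324, 0.1324, 0.1324, 0.1324, 0.1691, 0.1691]  mean=0.4742  Neff=6.9070  idx=[1, 2, 3, 4, 5, 6, 6]

post_mean = 0.4742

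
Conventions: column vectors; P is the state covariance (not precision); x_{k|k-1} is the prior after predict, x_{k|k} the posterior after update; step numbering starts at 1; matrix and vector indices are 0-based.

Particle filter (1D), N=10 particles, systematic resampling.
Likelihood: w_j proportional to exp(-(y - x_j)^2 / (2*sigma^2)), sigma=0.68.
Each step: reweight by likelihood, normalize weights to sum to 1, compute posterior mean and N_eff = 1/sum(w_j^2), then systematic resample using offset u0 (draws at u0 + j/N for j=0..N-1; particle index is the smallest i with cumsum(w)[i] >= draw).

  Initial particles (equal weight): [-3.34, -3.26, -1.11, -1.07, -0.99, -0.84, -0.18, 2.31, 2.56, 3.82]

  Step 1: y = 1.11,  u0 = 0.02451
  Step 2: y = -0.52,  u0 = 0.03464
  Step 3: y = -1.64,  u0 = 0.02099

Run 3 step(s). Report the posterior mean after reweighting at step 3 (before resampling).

post_mean = -0.6769

step 1: w=[0.0000, 0.0000, 0.0094, 0.0114, 0.0165, 0.0318, 0.3211, 0.4092, 0.1999, 0.0007]  mean=1.3361  Neff=3.2049  idx=[4, 6, 6, 6, 7, 7, 7, 7, 8, 8]
step 2: w=[0.2292, 0.2569, 0.2569, 0.2569, 0.0001, 0.0001, 0.0001, 0.0001, 0.0000, 0.0000]  mean=-0.3651  Neff=3.9926  idx=[0, 0, 1, 1, 1, 2, 2, 2, 3, 3]
step 3: w=[0.3067, 0.3067, 0.0483, 0.0483, 0.0483, 0.0483, 0.0483, 0.0483, 0.0483, 0.0483]  mean=-0.6769  Neff=4.8349  idx=[0, 0, 0, 1, 1, 1, 2, 4, 6, 8]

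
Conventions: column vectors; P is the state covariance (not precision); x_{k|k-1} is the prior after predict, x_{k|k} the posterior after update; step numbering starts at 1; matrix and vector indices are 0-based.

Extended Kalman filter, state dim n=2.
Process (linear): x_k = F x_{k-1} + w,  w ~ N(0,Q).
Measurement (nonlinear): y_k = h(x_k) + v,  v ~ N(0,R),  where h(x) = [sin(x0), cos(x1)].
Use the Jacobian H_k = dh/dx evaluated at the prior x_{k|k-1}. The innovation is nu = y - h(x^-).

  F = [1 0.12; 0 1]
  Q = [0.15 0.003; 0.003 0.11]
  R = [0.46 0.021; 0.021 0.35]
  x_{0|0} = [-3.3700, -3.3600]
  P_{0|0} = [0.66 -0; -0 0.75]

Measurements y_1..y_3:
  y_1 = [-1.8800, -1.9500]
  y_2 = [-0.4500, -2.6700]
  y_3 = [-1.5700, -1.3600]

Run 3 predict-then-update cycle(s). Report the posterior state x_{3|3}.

x_post = [-2.3362, -3.4031]

step 1: x^-=[-3.7732, -3.3600]  P^-=[0.8208 0.0930; 0.0930 0.8600]  H_jac=[-0.8071 0.0000; 0.0000 -0.2167]  S=[0.9947 0.0373; 0.0373 0.3904]  K=[-0.6665 0.0120; -0.0578 -0.4718]  nu=[-2.4704, -0.9738]  x^+=[-2.1384, -2.7578]  P^+=[0.3795 0.0452; 0.0452 0.7677]
step 2: x^-=[-2.4694, -2.7578]  P^-=[0.5514 0.1403; 0.1403 0.8777]  H_jac=[-0.7824 0.0000; 0.0000 0.3744]  S=[0.7976 -0.0201; -0.0201 0.4731]  K=[-0.5387 0.0882; -0.1203 0.6896]  nu=[0.1727, -1.7427]  x^+=[-2.7161, -3.9804]  P^+=[0.3144 0.0522; 0.0522 0.6379]
step 3: x^-=[-3.1937, -3.9804]  P^-=[0.4861 0.1318; 0.1318 0.7479]  H_jac=[-0.9986 0.0000; 0.0000 -0.7439]  S=[0.9448 0.1189; 0.1189 0.7638]  K=[-0.5076 -0.0493; -0.0486 -0.7208]  nu=[-1.6221, -0.6917]  x^+=[-2.3362, -3.4031]  P^+=[0.2348 0.0375; 0.0375 0.3405]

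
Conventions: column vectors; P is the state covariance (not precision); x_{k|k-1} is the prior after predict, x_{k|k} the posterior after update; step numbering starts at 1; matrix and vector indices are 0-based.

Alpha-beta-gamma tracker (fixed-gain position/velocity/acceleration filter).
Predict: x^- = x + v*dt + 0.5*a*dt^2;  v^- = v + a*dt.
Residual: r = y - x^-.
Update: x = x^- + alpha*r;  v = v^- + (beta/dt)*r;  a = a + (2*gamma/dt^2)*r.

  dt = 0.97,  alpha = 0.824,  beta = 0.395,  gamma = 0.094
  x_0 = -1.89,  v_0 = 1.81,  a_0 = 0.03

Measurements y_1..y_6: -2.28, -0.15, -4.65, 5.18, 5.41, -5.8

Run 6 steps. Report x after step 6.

x_post = -3.2860

step 1: x_pred=-0.1202  r=-2.1598  x^+=-1.8999  v^+=0.9596  a^+=-0.4015
step 2: x_pred=-1.1580  r=1.0080  x^+=-0.3274  v^+=0.9806  a^+=-0.2001
step 3: x_pred=0.5296  r=-5.1796  x^+=-3.7384  v^+=-1.3228  a^+=-1.2351
step 4: x_pred=-5.6025  r=10.7825  x^+=3.2823  v^+=1.8700  a^+=0.9194
step 5: x_pred=5.5287  r=-0.1187  x^+=5.4309  v^+=2.7135  a^+=0.8957
step 6: x_pred=8.4843  r=-14.2843  x^+=-3.2860  v^+=-2.2346  a^+=-1.9585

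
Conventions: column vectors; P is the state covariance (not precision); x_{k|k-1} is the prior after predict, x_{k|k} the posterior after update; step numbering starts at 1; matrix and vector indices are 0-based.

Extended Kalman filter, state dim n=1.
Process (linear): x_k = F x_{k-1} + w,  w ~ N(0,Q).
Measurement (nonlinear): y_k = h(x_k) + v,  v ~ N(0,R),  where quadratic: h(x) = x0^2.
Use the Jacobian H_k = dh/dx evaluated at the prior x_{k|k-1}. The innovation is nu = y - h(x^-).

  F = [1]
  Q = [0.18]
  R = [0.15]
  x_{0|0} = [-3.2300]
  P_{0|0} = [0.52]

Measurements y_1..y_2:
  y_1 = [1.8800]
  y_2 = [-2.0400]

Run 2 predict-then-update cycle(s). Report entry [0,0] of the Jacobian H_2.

H_jac[0,0] = -3.8256

step 1: x^-=[-3.2300]  P^-=[0.7000]  H_jac=[-6.4600]  S=[29.3621]  K=[-0.1540]  nu=[-8.5529]  x^+=[-1.9128]  P^+=[0.0036]
step 2: x^-=[-1.9128]  P^-=[0.1836]  H_jac=[-3.8256]  S=[2.8366]  K=[-0.2476]  nu=[-5.6987]  x^+=[-0.5019]  P^+=[0.0097]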